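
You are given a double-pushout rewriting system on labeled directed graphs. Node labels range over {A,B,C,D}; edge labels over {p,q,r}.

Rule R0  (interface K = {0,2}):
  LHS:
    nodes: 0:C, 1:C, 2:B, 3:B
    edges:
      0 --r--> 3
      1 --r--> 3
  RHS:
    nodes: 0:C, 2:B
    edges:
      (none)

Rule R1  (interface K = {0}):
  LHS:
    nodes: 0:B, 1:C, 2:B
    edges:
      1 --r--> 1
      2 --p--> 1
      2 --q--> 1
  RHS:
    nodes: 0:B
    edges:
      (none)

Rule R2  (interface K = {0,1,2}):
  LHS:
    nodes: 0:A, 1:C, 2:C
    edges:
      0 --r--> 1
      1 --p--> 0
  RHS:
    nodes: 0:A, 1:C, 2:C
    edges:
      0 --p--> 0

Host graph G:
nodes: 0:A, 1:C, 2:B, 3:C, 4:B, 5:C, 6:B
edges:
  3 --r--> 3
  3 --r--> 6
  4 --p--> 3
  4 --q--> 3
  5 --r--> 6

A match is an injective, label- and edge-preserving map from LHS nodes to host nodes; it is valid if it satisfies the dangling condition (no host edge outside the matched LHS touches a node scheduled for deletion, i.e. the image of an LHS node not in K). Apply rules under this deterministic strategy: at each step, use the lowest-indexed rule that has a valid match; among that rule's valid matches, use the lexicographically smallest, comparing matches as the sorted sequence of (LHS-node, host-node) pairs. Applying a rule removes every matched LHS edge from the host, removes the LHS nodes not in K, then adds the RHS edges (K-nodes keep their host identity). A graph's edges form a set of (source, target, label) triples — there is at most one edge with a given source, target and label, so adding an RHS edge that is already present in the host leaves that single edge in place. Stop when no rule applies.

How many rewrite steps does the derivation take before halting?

start.  V:7 E:5  edges: 3-r->3 3-r->6 4-p->3 4-q->3 5-r->6
1. fire R0 via {0↦3, 1↦5, 2↦2, 3↦6}  →  V:5 E:3  edges: 3-r->3 4-p->3 4-q->3
2. fire R1 via {0↦2, 1↦3, 2↦4}  →  V:3 E:0  edges: ∅
normal form: no rule applies after step 2

Answer: 2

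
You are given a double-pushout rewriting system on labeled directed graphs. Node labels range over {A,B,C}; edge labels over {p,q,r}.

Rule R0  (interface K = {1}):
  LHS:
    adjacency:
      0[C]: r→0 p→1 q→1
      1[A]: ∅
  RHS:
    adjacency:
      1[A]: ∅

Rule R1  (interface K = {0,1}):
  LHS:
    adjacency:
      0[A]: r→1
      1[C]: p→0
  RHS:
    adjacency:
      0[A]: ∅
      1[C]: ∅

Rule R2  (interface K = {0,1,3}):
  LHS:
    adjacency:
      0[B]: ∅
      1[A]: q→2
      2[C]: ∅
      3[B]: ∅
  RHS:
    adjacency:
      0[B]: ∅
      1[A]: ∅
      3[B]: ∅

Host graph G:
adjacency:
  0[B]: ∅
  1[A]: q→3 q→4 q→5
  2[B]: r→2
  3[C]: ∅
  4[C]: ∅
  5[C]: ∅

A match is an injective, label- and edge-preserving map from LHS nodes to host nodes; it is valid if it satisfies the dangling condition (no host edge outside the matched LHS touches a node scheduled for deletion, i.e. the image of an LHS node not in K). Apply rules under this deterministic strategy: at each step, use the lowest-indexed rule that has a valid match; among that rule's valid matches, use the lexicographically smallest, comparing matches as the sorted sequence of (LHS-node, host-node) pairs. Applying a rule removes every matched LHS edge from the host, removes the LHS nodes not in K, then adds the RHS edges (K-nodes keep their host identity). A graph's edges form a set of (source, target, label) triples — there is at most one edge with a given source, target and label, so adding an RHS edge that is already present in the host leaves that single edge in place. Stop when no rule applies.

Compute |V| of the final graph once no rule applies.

Answer: 3

Steps:
start.  V:6 E:4  edges: 1-q->3 1-q->4 1-q->5 2-r->2
1. fire R2 via {0↦0, 1↦1, 2↦3, 3↦2}  →  V:5 E:3  edges: 1-q->4 1-q->5 2-r->2
2. fire R2 via {0↦0, 1↦1, 2↦4, 3↦2}  →  V:4 E:2  edges: 1-q->5 2-r->2
3. fire R2 via {0↦0, 1↦1, 2↦5, 3↦2}  →  V:3 E:1  edges: 2-r->2
final graph: no rule applies after step 3
NF nodes: {0:B, 1:A, 2:B}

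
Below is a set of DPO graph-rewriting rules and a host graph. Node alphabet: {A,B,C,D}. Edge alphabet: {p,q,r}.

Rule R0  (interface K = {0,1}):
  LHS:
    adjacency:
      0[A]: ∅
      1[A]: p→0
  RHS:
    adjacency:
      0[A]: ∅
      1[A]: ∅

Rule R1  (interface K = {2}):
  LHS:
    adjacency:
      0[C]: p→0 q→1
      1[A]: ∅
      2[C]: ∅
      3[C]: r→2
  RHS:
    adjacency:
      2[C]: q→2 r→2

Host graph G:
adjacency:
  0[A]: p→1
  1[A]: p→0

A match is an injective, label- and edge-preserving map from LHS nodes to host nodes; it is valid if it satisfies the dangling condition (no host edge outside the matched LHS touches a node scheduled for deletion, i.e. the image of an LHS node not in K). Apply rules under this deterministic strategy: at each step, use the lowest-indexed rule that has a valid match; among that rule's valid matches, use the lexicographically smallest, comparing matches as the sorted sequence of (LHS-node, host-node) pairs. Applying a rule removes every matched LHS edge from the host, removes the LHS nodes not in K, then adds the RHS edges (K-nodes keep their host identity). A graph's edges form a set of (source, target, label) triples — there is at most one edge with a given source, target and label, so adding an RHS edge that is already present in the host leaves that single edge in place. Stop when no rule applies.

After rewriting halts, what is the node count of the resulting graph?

Answer: 2

Rewrite trace:
[0] host  ⇒  2 nodes, 2 edges  {0-p->1 1-p->0}
[1] R0 @ {0↦0, 1↦1}  ⇒  2 nodes, 1 edges  {0-p->1}
[2] R0 @ {0↦1, 1↦0}  ⇒  2 nodes, 0 edges  {∅}
normal form: no rule applies after step 2
NF nodes: {0:A, 1:A}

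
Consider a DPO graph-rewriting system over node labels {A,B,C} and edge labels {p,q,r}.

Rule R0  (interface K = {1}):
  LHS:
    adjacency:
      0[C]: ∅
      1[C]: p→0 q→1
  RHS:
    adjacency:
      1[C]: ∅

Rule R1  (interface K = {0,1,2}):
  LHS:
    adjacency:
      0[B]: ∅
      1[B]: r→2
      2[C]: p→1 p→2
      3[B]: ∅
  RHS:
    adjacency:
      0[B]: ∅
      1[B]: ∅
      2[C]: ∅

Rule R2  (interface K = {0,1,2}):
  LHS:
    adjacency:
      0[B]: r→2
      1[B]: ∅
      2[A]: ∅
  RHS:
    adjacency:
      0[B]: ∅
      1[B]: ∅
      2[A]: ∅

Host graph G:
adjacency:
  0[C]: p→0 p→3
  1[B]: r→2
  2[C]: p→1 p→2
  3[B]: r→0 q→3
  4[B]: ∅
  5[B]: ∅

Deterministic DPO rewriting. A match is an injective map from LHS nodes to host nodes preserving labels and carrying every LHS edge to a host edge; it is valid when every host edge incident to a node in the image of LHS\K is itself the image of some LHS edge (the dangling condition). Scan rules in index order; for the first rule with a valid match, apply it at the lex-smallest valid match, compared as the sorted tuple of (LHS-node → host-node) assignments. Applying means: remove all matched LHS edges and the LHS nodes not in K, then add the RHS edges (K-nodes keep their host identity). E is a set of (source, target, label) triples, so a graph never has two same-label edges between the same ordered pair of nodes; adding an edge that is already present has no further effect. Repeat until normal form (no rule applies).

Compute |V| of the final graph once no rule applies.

Answer: 4

Steps:
start.  V:6 E:7  edges: 0-p->0 0-p->3 1-r->2 2-p->1 2-p->2 3-r->0 3-q->3
1. fire R1 via {0↦1, 1↦3, 2↦0, 3↦4}  →  V:5 E:4  edges: 1-r->2 2-p->1 2-p->2 3-q->3
2. fire R1 via {0↦3, 1↦1, 2↦2, 3↦5}  →  V:4 E:1  edges: 3-q->3
normal form: no rule applies after step 2
NF nodes: {0:C, 1:B, 2:C, 3:B}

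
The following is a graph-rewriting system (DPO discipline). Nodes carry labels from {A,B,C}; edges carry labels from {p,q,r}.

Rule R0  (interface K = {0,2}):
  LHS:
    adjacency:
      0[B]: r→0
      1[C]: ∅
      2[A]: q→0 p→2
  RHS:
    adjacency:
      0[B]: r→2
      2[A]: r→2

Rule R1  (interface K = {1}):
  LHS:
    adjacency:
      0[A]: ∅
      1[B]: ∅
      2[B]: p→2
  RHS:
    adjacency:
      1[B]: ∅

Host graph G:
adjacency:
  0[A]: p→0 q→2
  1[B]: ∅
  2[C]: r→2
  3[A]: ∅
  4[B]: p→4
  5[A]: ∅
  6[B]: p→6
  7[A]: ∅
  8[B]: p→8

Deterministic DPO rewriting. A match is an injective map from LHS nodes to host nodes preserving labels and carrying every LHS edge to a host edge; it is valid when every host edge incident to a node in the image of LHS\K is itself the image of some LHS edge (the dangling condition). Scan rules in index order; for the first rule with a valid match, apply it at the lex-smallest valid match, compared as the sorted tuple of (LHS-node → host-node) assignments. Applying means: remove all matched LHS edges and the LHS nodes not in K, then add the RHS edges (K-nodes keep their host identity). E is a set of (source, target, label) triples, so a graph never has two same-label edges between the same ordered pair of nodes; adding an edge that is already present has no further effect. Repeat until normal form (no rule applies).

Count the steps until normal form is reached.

[0] host  ⇒  9 nodes, 6 edges  {0-p->0 0-q->2 2-r->2 4-p->4 6-p->6 8-p->8}
[1] R1 @ {0↦3, 1↦1, 2↦4}  ⇒  7 nodes, 5 edges  {0-p->0 0-q->2 2-r->2 6-p->6 8-p->8}
[2] R1 @ {0↦5, 1↦1, 2↦6}  ⇒  5 nodes, 4 edges  {0-p->0 0-q->2 2-r->2 8-p->8}
[3] R1 @ {0↦7, 1↦1, 2↦8}  ⇒  3 nodes, 3 edges  {0-p->0 0-q->2 2-r->2}
final graph: no rule applies after step 3

Answer: 3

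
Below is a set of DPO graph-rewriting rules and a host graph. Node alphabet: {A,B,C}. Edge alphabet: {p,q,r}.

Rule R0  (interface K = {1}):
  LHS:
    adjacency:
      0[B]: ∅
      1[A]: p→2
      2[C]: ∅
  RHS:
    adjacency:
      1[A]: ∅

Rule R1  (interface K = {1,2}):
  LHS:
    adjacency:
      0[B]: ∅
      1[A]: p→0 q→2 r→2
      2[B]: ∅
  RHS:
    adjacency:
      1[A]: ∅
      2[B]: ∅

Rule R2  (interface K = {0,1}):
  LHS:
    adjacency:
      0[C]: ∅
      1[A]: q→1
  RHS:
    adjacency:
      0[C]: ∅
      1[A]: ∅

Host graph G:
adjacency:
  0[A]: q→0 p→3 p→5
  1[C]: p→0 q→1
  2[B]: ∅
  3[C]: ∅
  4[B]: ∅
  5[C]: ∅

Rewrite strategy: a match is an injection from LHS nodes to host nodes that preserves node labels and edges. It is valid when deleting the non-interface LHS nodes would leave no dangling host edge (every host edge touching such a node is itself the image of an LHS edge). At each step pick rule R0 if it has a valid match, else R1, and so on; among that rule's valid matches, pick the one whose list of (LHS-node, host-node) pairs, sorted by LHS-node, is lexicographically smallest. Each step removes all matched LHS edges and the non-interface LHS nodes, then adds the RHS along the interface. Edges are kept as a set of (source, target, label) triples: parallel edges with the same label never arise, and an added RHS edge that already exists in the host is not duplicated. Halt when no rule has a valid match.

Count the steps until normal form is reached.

initial: |V|=6 |E|=5  E = 0-q->0 0-p->3 0-p->5 1-p->0 1-q->1
step 1: apply R0 at {0↦2, 1↦0, 2↦3}  → |V|=4 |E|=4  E = 0-q->0 0-p->5 1-p->0 1-q->1
step 2: apply R0 at {0↦4, 1↦0, 2↦5}  → |V|=2 |E|=3  E = 0-q->0 1-p->0 1-q->1
step 3: apply R2 at {0↦1, 1↦0}  → |V|=2 |E|=2  E = 1-p->0 1-q->1
halt: no rule applies after step 3

Answer: 3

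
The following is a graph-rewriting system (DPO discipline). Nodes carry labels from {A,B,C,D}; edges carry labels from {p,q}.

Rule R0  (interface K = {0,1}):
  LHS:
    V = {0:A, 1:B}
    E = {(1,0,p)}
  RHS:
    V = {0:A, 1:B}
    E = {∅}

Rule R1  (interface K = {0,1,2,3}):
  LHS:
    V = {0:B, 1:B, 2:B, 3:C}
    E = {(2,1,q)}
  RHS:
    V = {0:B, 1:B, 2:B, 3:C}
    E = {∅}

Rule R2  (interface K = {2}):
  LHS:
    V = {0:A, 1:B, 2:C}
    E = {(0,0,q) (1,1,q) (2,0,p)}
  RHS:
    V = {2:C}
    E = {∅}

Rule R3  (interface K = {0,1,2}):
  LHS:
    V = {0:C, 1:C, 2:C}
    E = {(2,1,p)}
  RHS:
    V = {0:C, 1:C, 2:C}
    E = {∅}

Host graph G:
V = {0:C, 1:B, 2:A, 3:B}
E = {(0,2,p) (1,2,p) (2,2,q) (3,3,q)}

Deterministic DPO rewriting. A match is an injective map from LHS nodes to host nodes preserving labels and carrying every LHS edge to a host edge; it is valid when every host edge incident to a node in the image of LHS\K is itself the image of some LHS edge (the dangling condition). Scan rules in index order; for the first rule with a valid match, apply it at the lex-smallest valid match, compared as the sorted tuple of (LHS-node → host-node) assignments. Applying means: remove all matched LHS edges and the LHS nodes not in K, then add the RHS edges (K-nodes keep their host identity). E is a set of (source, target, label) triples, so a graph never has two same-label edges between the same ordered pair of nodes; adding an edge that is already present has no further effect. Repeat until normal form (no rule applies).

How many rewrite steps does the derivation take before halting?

start.  V:4 E:4  edges: 0-p->2 1-p->2 2-q->2 3-q->3
1. fire R0 via {0↦2, 1↦1}  →  V:4 E:3  edges: 0-p->2 2-q->2 3-q->3
2. fire R2 via {0↦2, 1↦3, 2↦0}  →  V:2 E:0  edges: ∅
halt: no rule applies after step 2

Answer: 2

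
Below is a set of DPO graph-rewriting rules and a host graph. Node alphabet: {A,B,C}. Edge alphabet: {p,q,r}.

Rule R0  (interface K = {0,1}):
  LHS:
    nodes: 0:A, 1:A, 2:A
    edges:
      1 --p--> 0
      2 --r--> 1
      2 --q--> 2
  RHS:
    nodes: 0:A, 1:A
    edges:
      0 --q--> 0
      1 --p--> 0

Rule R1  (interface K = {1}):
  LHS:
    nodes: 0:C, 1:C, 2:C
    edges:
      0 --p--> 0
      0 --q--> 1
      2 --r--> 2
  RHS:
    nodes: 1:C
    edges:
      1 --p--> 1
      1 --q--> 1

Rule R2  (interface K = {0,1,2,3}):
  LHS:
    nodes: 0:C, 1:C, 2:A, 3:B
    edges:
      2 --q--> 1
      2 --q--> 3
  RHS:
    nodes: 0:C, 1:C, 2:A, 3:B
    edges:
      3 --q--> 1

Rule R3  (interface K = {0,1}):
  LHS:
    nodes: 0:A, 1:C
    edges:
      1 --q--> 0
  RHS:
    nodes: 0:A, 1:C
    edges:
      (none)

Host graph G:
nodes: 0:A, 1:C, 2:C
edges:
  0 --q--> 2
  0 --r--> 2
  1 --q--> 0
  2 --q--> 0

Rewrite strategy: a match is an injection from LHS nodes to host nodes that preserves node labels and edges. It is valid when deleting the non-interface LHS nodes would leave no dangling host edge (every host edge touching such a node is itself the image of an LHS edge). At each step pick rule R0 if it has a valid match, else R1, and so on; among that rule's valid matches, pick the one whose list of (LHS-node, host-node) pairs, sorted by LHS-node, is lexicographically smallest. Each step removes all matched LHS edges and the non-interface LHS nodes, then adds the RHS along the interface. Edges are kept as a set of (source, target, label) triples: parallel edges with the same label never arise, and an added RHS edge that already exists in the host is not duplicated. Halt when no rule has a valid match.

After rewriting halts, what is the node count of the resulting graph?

initial: |V|=3 |E|=4  E = 0-q->2 0-r->2 1-q->0 2-q->0
step 1: apply R3 at {0↦0, 1↦1}  → |V|=3 |E|=3  E = 0-q->2 0-r->2 2-q->0
step 2: apply R3 at {0↦0, 1↦2}  → |V|=3 |E|=2  E = 0-q->2 0-r->2
normal form: no rule applies after step 2
NF nodes: {0:A, 1:C, 2:C}

Answer: 3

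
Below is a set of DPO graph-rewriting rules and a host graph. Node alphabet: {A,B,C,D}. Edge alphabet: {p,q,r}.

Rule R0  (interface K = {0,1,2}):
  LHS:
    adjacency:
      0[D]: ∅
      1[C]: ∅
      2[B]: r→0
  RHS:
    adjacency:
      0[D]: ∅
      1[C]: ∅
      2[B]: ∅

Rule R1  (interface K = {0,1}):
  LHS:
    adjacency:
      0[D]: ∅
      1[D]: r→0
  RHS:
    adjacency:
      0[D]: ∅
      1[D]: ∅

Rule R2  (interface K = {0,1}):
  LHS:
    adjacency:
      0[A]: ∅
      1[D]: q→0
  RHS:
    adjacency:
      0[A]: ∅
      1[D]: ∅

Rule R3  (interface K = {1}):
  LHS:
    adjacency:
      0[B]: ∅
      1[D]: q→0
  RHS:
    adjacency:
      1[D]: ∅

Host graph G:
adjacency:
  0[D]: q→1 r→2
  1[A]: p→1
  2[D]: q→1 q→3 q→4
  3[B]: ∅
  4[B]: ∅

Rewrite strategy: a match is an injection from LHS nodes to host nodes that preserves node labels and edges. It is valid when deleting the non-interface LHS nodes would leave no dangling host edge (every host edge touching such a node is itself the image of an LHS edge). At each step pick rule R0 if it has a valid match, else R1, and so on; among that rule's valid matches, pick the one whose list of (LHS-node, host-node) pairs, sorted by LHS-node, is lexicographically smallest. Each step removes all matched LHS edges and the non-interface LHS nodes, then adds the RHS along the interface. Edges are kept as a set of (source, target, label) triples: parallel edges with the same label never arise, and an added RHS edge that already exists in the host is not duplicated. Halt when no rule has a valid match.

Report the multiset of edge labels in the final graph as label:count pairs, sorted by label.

start.  V:5 E:6  edges: 0-q->1 0-r->2 1-p->1 2-q->1 2-q->3 2-q->4
1. fire R1 via {0↦2, 1↦0}  →  V:5 E:5  edges: 0-q->1 1-p->1 2-q->1 2-q->3 2-q->4
2. fire R2 via {0↦1, 1↦0}  →  V:5 E:4  edges: 1-p->1 2-q->1 2-q->3 2-q->4
3. fire R2 via {0↦1, 1↦2}  →  V:5 E:3  edges: 1-p->1 2-q->3 2-q->4
4. fire R3 via {0↦3, 1↦2}  →  V:4 E:2  edges: 1-p->1 2-q->4
5. fire R3 via {0↦4, 1↦2}  →  V:3 E:1  edges: 1-p->1
final graph: no rule applies after step 5
NF edges: [(1, 1, 'p')]

Answer: p:1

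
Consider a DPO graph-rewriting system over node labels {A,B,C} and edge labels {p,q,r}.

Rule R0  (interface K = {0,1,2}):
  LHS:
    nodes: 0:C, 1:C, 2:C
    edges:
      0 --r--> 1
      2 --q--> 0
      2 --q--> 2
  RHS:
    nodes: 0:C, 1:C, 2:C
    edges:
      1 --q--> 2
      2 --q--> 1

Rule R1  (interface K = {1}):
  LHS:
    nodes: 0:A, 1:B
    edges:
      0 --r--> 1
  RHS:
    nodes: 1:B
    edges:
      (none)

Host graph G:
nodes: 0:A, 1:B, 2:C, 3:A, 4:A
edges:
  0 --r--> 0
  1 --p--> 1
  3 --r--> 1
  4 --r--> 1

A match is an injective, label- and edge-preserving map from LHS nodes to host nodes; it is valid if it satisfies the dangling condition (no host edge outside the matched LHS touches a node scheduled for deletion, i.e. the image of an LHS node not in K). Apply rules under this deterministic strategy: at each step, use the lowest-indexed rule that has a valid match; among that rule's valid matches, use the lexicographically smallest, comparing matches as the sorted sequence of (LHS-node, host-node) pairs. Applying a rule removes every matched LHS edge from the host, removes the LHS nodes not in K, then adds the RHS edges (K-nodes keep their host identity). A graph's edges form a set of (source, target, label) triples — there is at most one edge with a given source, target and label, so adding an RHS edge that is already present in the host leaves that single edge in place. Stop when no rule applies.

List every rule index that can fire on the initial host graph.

R0: no valid match — LHS pattern not found
R1: 2 valid matches — {0↦3, 1↦1}, {0↦4, 1↦1}

Answer: [R1]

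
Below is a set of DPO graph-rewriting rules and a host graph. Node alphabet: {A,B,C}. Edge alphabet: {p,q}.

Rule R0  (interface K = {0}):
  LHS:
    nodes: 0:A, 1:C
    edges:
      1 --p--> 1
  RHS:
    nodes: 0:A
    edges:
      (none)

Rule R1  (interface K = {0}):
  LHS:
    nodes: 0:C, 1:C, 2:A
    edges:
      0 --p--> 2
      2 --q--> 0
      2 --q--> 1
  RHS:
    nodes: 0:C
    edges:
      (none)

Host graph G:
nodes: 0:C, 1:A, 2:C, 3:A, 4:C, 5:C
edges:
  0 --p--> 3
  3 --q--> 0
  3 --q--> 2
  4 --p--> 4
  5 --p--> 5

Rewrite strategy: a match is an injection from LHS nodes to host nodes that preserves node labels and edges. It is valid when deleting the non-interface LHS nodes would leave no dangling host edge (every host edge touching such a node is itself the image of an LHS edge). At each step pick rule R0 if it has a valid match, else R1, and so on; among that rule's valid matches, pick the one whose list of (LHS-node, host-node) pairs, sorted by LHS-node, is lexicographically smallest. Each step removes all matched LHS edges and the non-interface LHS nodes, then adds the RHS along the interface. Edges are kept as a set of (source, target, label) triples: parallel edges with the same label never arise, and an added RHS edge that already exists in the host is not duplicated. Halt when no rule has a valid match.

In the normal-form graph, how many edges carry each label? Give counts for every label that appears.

[0] host  ⇒  6 nodes, 5 edges  {0-p->3 3-q->0 3-q->2 4-p->4 5-p->5}
[1] R0 @ {0↦1, 1↦4}  ⇒  5 nodes, 4 edges  {0-p->3 3-q->0 3-q->2 5-p->5}
[2] R0 @ {0↦1, 1↦5}  ⇒  4 nodes, 3 edges  {0-p->3 3-q->0 3-q->2}
[3] R1 @ {0↦0, 1↦2, 2↦3}  ⇒  2 nodes, 0 edges  {∅}
final graph: no rule applies after step 3
NF edges: []

Answer: (no edges)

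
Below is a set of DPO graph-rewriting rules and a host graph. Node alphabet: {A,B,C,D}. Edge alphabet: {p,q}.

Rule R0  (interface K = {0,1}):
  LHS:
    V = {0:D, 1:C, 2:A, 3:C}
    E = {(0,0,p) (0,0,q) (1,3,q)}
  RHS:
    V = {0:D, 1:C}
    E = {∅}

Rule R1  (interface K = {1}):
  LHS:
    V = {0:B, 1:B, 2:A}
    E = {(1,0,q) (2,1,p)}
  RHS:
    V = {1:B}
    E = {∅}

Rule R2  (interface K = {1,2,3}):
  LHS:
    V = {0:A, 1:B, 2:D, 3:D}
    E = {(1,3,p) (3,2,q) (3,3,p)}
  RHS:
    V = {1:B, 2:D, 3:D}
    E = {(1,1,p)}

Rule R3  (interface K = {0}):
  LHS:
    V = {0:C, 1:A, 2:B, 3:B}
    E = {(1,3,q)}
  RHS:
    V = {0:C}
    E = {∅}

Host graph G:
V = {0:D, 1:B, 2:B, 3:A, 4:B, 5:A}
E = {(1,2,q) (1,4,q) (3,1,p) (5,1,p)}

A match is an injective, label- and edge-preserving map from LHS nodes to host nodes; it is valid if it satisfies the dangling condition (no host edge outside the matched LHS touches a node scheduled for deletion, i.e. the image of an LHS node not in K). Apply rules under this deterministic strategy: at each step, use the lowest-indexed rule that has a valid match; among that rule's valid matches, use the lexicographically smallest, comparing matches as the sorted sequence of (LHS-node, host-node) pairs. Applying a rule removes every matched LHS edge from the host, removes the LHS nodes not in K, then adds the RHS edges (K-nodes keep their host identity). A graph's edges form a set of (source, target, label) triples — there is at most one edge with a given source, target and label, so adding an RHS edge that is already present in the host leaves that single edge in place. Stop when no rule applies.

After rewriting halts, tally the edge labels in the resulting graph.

initial: |V|=6 |E|=4  E = 1-q->2 1-q->4 3-p->1 5-p->1
step 1: apply R1 at {0↦2, 1↦1, 2↦3}  → |V|=4 |E|=2  E = 1-q->4 5-p->1
step 2: apply R1 at {0↦4, 1↦1, 2↦5}  → |V|=2 |E|=0  E = ∅
halt: no rule applies after step 2
NF edges: []

Answer: (no edges)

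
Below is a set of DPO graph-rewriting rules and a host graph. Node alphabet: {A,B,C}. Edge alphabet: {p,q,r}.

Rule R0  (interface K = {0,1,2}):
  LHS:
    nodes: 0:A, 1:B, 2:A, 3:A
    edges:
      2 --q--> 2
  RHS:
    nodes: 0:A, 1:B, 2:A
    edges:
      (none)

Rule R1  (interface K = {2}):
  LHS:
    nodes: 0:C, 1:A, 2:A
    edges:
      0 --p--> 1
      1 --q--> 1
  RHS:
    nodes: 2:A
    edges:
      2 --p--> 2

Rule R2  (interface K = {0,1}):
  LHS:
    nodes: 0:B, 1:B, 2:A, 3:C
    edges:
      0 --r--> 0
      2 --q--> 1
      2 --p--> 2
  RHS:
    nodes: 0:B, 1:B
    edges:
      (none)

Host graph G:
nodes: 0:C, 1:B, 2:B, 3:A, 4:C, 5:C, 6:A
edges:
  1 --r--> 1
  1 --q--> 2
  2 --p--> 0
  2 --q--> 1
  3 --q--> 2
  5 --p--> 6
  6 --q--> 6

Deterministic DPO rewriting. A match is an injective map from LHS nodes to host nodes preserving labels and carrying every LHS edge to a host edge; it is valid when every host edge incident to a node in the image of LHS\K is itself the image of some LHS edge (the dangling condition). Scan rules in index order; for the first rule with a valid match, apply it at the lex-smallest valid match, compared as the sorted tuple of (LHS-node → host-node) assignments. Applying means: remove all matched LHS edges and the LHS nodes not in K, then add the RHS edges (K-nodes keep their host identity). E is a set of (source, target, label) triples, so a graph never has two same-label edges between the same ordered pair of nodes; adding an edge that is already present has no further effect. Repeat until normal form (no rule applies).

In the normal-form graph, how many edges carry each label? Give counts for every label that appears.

Answer: p:1 q:2

Steps:
[0] host  ⇒  7 nodes, 7 edges  {1-r->1 1-q->2 2-p->0 2-q->1 3-q->2 5-p->6 6-q->6}
[1] R1 @ {0↦5, 1↦6, 2↦3}  ⇒  5 nodes, 6 edges  {1-r->1 1-q->2 2-p->0 2-q->1 3-q->2 3-p->3}
[2] R2 @ {0↦1, 1↦2, 2↦3, 3↦4}  ⇒  3 nodes, 3 edges  {1-q->2 2-p->0 2-q->1}
final graph: no rule applies after step 2
NF edges: [(1, 2, 'q'), (2, 0, 'p'), (2, 1, 'q')]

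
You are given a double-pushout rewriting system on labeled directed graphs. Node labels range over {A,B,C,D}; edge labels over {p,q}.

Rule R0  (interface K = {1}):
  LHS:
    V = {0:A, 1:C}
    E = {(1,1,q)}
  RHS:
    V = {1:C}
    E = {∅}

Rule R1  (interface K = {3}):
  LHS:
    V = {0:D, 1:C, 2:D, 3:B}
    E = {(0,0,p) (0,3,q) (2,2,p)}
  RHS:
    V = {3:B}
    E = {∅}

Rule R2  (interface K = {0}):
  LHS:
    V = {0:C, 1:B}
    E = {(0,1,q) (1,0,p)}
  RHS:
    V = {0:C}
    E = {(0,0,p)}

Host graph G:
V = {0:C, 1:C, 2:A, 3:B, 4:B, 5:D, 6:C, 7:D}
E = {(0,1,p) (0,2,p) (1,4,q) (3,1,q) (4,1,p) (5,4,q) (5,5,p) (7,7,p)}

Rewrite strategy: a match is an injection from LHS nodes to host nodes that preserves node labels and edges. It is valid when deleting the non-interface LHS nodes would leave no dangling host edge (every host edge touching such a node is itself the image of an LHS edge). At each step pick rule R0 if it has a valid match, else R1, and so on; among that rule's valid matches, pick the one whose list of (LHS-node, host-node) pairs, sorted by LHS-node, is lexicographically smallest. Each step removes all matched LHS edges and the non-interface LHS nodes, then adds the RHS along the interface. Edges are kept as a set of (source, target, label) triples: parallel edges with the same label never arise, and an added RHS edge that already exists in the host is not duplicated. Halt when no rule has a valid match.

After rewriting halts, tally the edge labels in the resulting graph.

Answer: p:3 q:1

Derivation:
[0] host  ⇒  8 nodes, 8 edges  {0-p->1 0-p->2 1-q->4 3-q->1 4-p->1 5-q->4 5-p->5 7-p->7}
[1] R1 @ {0↦5, 1↦6, 2↦7, 3↦4}  ⇒  5 nodes, 5 edges  {0-p->1 0-p->2 1-q->4 3-q->1 4-p->1}
[2] R2 @ {0↦1, 1↦4}  ⇒  4 nodes, 4 edges  {0-p->1 0-p->2 1-p->1 3-q->1}
halt: no rule applies after step 2
NF edges: [(0, 1, 'p'), (0, 2, 'p'), (1, 1, 'p'), (3, 1, 'q')]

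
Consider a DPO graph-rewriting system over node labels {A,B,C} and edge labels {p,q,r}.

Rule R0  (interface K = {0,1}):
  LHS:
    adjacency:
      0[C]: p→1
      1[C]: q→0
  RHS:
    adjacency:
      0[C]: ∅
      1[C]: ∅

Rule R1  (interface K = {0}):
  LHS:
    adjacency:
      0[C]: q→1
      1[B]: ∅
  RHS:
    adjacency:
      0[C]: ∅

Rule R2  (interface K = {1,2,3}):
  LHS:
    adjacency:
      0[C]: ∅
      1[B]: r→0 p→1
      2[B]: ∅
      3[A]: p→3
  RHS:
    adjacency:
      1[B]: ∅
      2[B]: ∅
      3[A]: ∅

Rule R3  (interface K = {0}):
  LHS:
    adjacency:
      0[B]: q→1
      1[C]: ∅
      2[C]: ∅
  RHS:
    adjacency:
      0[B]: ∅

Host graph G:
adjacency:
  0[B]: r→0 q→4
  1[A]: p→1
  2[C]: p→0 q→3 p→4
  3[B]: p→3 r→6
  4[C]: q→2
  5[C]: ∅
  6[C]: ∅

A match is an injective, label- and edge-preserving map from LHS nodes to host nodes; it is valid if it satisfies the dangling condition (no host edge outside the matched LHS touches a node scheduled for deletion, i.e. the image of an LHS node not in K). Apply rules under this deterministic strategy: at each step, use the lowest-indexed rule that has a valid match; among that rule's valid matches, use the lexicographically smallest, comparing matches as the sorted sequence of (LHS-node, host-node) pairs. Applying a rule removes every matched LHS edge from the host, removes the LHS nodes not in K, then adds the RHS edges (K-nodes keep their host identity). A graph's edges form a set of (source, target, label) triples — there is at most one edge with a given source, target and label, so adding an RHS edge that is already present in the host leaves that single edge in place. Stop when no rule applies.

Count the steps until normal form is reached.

Answer: 4

Rewrite trace:
initial: |V|=7 |E|=9  E = 0-r->0 0-q->4 1-p->1 2-p->0 2-q->3 2-p->4 3-p->3 3-r->6 4-q->2
step 1: apply R0 at {0↦2, 1↦4}  → |V|=7 |E|=7  E = 0-r->0 0-q->4 1-p->1 2-p->0 2-q->3 3-p->3 3-r->6
step 2: apply R2 at {0↦6, 1↦3, 2↦0, 3↦1}  → |V|=6 |E|=4  E = 0-r->0 0-q->4 2-p->0 2-q->3
step 3: apply R1 at {0↦2, 1↦3}  → |V|=5 |E|=3  E = 0-r->0 0-q->4 2-p->0
step 4: apply R3 at {0↦0, 1↦4, 2↦5}  → |V|=3 |E|=2  E = 0-r->0 2-p->0
halt: no rule applies after step 4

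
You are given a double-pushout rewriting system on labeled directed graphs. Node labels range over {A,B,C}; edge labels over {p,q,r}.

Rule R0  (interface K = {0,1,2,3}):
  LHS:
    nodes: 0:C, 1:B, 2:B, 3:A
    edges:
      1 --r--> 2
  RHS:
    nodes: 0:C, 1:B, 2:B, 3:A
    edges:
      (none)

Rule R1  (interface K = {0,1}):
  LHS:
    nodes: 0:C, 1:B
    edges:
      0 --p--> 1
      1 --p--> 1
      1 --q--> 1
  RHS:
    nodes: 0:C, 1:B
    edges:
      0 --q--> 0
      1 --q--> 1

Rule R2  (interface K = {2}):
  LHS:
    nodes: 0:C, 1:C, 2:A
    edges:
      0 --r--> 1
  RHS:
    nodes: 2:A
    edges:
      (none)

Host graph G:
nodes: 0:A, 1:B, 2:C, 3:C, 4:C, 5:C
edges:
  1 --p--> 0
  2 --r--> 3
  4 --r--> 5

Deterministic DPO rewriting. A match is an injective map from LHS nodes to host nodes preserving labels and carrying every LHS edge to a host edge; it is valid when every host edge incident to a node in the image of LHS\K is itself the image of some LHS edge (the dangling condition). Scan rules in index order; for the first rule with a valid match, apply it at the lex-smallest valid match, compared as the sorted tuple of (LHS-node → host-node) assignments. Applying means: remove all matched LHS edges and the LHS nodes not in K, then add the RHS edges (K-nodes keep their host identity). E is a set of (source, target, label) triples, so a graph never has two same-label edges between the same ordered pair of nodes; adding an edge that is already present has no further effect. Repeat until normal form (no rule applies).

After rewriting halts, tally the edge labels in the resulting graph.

[0] host  ⇒  6 nodes, 3 edges  {1-p->0 2-r->3 4-r->5}
[1] R2 @ {0↦2, 1↦3, 2↦0}  ⇒  4 nodes, 2 edges  {1-p->0 4-r->5}
[2] R2 @ {0↦4, 1↦5, 2↦0}  ⇒  2 nodes, 1 edges  {1-p->0}
halt: no rule applies after step 2
NF edges: [(1, 0, 'p')]

Answer: p:1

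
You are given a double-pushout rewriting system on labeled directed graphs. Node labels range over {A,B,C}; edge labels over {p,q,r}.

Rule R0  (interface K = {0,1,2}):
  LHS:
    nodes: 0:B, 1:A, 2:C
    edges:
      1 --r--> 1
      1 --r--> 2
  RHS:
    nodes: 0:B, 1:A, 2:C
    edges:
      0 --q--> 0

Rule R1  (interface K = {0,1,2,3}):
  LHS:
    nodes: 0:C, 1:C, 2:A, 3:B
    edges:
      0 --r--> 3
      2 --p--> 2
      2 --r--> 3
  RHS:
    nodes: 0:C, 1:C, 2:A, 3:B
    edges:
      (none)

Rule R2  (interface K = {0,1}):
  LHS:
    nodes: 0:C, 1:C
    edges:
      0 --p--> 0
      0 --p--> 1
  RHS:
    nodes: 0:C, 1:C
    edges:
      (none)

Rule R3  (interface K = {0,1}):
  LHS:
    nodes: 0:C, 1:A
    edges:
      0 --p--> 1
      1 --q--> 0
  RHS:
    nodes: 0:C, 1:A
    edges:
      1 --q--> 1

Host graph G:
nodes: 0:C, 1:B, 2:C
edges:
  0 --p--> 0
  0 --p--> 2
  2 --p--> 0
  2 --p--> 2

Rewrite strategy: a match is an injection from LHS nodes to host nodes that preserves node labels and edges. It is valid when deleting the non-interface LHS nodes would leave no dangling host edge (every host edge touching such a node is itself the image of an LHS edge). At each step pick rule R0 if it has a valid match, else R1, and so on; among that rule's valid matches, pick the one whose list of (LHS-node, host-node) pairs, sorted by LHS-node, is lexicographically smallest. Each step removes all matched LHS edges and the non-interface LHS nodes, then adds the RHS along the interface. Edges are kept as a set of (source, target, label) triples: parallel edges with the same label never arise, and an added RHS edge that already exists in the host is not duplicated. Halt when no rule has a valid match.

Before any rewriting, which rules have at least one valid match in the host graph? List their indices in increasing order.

Answer: [R2]

Rewrite trace:
R0: no valid match — LHS pattern not found
R1: no valid match — LHS pattern not found
R2: 2 valid matches — {0↦0, 1↦2}, {0↦2, 1↦0}
R3: no valid match — LHS pattern not found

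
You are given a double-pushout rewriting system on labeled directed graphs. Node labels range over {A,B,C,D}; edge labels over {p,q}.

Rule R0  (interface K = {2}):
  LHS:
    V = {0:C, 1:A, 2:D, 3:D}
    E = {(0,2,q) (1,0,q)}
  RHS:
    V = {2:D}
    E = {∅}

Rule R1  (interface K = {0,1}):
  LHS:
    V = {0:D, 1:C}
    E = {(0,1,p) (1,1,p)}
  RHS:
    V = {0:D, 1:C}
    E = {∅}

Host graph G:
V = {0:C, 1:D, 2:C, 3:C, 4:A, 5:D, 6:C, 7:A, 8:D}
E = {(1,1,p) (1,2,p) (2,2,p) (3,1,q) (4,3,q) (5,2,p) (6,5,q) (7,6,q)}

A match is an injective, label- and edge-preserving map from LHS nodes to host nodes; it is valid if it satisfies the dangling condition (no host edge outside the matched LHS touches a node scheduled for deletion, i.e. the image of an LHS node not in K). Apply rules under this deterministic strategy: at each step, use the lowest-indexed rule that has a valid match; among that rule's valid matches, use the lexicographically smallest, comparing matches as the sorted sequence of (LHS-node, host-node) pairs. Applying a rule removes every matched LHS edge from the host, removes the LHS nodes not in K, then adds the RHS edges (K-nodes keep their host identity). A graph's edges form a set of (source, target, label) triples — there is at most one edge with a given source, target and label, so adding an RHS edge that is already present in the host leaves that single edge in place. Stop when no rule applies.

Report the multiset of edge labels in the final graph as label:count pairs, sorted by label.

start.  V:9 E:8  edges: 1-p->1 1-p->2 2-p->2 3-q->1 4-q->3 5-p->2 6-q->5 7-q->6
1. fire R0 via {0↦3, 1↦4, 2↦1, 3↦8}  →  V:6 E:6  edges: 1-p->1 1-p->2 2-p->2 5-p->2 6-q->5 7-q->6
2. fire R1 via {0↦1, 1↦2}  →  V:6 E:4  edges: 1-p->1 5-p->2 6-q->5 7-q->6
normal form: no rule applies after step 2
NF edges: [(1, 1, 'p'), (5, 2, 'p'), (6, 5, 'q'), (7, 6, 'q')]

Answer: p:2 q:2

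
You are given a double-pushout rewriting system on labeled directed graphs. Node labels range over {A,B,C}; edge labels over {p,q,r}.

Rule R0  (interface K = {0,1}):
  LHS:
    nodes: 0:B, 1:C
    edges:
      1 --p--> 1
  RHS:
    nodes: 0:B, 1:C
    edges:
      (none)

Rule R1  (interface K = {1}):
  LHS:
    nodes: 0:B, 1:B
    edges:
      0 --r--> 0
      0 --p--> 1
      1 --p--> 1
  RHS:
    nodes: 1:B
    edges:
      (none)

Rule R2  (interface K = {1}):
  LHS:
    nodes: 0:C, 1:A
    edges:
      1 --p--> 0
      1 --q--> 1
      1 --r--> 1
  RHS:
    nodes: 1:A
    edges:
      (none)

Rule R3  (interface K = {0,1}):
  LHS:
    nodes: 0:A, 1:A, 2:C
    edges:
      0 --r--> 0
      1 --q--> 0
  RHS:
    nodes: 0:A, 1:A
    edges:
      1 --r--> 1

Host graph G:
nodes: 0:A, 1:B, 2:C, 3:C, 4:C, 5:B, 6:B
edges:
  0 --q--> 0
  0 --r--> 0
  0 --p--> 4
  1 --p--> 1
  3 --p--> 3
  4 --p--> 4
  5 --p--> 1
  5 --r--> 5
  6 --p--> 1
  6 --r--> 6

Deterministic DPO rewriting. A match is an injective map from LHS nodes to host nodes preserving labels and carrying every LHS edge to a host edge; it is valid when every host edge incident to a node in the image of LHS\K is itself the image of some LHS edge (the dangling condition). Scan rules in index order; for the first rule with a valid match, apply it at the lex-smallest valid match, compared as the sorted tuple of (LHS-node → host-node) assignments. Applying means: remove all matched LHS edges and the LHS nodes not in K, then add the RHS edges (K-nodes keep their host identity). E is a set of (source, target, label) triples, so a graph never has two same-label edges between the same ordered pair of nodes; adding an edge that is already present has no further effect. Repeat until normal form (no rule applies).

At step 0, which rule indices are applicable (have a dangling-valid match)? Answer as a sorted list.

R0: 6 valid matches — {0↦1, 1↦3}, {0↦1, 1↦4}, {0↦5, 1↦3} (+3 more)
R1: 2 valid matches — {0↦5, 1↦1}, {0↦6, 1↦1}
R2: no valid match — 1 raw match, all fail dangling condition
R3: no valid match — LHS pattern not found

Answer: [R0,R1]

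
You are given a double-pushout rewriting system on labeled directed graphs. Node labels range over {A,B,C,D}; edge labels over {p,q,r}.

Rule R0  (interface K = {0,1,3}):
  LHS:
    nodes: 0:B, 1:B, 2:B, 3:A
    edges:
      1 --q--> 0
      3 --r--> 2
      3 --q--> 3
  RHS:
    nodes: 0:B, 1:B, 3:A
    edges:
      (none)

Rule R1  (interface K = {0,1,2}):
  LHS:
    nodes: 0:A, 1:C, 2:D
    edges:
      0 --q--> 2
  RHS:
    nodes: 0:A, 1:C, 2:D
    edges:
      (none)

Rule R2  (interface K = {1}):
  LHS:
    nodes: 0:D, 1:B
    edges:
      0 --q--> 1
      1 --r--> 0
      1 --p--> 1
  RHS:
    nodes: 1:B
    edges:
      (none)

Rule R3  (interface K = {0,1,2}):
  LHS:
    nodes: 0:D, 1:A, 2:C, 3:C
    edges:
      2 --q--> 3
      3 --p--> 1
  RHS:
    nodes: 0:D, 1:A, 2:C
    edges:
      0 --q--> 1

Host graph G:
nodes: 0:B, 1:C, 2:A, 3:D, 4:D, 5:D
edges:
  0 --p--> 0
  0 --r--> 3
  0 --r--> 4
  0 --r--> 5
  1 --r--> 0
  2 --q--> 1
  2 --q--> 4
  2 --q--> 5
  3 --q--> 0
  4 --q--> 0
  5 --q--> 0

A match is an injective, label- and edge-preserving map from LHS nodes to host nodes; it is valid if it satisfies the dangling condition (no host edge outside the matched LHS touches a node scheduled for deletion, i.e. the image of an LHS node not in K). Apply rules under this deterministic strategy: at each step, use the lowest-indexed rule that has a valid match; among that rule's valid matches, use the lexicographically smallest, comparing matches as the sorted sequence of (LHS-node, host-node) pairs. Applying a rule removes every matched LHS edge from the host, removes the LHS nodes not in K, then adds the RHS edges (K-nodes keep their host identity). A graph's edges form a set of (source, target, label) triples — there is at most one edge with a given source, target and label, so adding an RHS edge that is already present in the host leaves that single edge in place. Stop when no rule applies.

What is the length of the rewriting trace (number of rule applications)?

initial: |V|=6 |E|=11  E = 0-p->0 0-r->3 0-r->4 0-r->5 1-r->0 2-q->1 2-q->4 2-q->5 3-q->0 4-q->0 5-q->0
step 1: apply R1 at {0↦2, 1↦1, 2↦4}  → |V|=6 |E|=10  E = 0-p->0 0-r->3 0-r->4 0-r->5 1-r->0 2-q->1 2-q->5 3-q->0 4-q->0 5-q->0
step 2: apply R1 at {0↦2, 1↦1, 2↦5}  → |V|=6 |E|=9  E = 0-p->0 0-r->3 0-r->4 0-r->5 1-r->0 2-q->1 3-q->0 4-q->0 5-q->0
step 3: apply R2 at {0↦3, 1↦0}  → |V|=5 |E|=6  E = 0-r->4 0-r->5 1-r->0 2-q->1 4-q->0 5-q->0
final graph: no rule applies after step 3

Answer: 3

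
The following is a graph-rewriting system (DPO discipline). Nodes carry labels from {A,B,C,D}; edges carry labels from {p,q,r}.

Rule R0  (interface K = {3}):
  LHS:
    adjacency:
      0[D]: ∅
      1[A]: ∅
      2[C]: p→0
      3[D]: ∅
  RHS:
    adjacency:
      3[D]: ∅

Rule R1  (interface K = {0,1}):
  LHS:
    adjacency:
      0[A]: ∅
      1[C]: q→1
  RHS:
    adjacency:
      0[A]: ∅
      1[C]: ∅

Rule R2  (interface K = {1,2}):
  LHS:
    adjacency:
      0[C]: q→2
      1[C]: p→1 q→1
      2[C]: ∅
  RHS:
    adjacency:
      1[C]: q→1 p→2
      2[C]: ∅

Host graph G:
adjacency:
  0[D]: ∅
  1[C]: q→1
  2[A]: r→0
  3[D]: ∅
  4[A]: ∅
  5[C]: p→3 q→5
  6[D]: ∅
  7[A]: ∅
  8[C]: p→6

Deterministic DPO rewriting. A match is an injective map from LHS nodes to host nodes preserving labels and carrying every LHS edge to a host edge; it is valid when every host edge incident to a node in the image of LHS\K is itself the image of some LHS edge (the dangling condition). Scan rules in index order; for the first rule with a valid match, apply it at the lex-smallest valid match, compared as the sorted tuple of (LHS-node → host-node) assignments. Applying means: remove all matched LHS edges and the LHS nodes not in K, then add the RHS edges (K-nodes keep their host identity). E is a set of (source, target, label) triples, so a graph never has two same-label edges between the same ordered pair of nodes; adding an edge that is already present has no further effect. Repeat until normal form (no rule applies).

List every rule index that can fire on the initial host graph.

Answer: [R0,R1]

Derivation:
R0: 4 valid matches — {0↦6, 1↦4, 2↦8, 3↦0}, {0↦6, 1↦4, 2↦8, 3↦3}, {0↦6, 1↦7, 2↦8, 3↦0} (+1 more)
R1: 6 valid matches — {0↦2, 1↦1}, {0↦2, 1↦5}, {0↦4, 1↦1} (+3 more)
R2: no valid match — LHS pattern not found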